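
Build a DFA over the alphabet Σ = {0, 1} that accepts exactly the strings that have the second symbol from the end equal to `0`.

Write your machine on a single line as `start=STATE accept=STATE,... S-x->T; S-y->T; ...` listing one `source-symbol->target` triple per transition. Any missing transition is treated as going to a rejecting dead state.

Because acceptance depends on a position counted from the end, the machine has to buffer the most recent 2 symbols. Make each state the string of the last up-to-2 symbols read; on input `x` shift the window left and append `x`. Accept when the buffered window has length 2 and begins with `0`.
       0  1 
>  A   B  C 
   B   D  E 
   C   F  G 
 * D   D  E 
 * E   F  G 
   F   D  E 
   G   F  G 
(> = start, * = accepting)

start=A; accept=D,E; A-0->B; A-1->C; B-0->D; B-1->E; C-0->F; C-1->G; D-0->D; D-1->E; E-0->F; E-1->G; F-0->D; F-1->E; G-0->F; G-1->G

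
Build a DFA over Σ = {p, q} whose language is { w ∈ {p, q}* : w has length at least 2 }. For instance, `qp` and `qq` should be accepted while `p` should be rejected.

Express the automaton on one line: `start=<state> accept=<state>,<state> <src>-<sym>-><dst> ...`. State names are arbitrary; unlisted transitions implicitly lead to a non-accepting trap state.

start=A accept=C,D A-p->B A-q->B B-p->C B-q->C C-p->D C-q->D D-p->D D-q->D

We only need to distinguish lengths 0, 1, …, 2, and '>2'. Chain A → B → C → D on every symbol, with D looping. Accepting states: {C, D}.
4 states suffice.
       p  q 
>  A   B  B 
   B   C  C 
 * C   D  D 
 * D   D  D 
(> = start, * = accepting)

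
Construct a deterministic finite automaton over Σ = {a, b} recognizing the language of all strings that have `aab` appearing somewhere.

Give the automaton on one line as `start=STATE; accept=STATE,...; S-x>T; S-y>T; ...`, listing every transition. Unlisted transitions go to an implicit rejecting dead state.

start=s0; accept=s3; s0-a>s1; s0-b>s0; s1-a>s2; s1-b>s0; s2-a>s2; s2-b>s3; s3-a>s3; s3-b>s3

Track how much of `aab` has been matched so far: state s0 is no progress, s3 is the absorbing accept state reached once `aab` has occurred. Intermediate states record partial matches; on a mismatch, fall back to the longest reusable overlap.
A 4-state machine:
        a   b  
>  s0   s1  s0 
   s1   s2  s0 
   s2   s2  s3 
 * s3   s3  s3 
(> = start, * = accepting)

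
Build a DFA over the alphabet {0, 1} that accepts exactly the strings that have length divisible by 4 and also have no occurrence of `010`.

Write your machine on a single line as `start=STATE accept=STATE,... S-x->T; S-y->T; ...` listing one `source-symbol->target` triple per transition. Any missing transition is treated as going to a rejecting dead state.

start=s0; accept=s0,s10,s11; s0-0->s1; s0-1->s2; s1-0->s3; s1-1->s4; s2-0->s3; s2-1->s5; s3-0->s6; s3-1->s7; s4-0->s8; s4-1->s9; s5-0->s6; s5-1->s9; s6-0->s10; s6-1->s11; s7-0->s8; s7-1->s0; s8-0->s8; s8-1->s8; s9-0->s10; s9-1->s0; s10-0->s1; s10-1->s12; s11-0->s8; s11-1->s2; s12-0->s8; s12-1->s5

Build one automaton per condition and run them in lockstep. The first has 4 states tracking the input length modulo 4; the second has 4 states tracking partial matches of the forbidden pattern `010`. A product state is a pair (one from each), accepting exactly when both do. After merging equivalent states the machine shrinks.
13 states suffice.
          0    1  
>* s0     s1   s2 
   s1     s3   s4 
   s2     s3   s5 
   s3     s6   s7 
   s4     s8   s9 
   s5     s6   s9 
   s6    s10  s11 
   s7     s8   s0 
   s8     s8   s8 
   s9    s10   s0 
 * s10    s1  s12 
 * s11    s8   s2 
   s12    s8   s5 
(> = start, * = accepting)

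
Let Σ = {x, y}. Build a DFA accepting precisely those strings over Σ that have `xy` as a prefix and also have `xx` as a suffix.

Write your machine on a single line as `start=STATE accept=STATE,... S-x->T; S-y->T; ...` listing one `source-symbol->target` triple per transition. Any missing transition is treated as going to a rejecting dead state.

start=S0; accept=S7; S0-x->S1; S0-y->S2; S1-x->S3; S1-y->S4; S2-x->S5; S2-y->S2; S3-x->S3; S3-y->S2; S4-x->S6; S4-y->S4; S5-x->S3; S5-y->S2; S6-x->S7; S6-y->S4; S7-x->S7; S7-y->S4

Run two small machines in parallel and take their product. The first has 4 states tracking whether the input so far still matches the prefix `xy`; the second has 3 states tracking how much of the suffix `xx` has currently been matched. A product state is a pair (one from each), accepting exactly when both do.
An 8-state machine:
        x   y  
>  S0   S1  S2 
   S1   S3  S4 
   S2   S5  S2 
   S3   S3  S2 
   S4   S6  S4 
   S5   S3  S2 
   S6   S7  S4 
 * S7   S7  S4 
(> = start, * = accepting)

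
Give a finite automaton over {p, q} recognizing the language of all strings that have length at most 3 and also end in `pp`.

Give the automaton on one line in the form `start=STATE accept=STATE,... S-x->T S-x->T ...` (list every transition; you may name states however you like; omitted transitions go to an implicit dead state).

start=A accept=D,G A-p->B A-q->C B-p->D B-q->E C-p->F C-q->E D-p->G D-q->E E-p->E E-q->E F-p->G F-q->E G-p->E G-q->E

Run two small machines in parallel and take their product. The first has 5 states tracking the input length, saturating at 4; the second has 3 states tracking how much of the suffix `pp` has currently been matched. A product state is a pair (one from each), accepting exactly when both do. After merging equivalent states the machine shrinks.
A 7-state machine:
       p  q 
>  A   B  C 
   B   D  E 
   C   F  E 
 * D   G  E 
   E   E  E 
   F   G  E 
 * G   E  E 
(> = start, * = accepting)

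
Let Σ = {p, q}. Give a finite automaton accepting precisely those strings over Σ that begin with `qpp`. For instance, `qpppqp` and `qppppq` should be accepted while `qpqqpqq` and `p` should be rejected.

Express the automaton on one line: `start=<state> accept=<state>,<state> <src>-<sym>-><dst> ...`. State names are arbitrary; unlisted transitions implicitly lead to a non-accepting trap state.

start=S0 accept=S3 S0-p->S4 S0-q->S1 S1-p->S2 S1-q->S4 S2-p->S3 S2-q->S4 S3-p->S3 S3-q->S3 S4-p->S4 S4-q->S4

Check the first 3 symbols one by one: S0 through S2 record how many have matched `qpp` so far; any wrong symbol goes to the dead state S4. After all 3 match we enter the accepting sink S3.
5 states suffice.
        p   q  
>  S0   S4  S1 
   S1   S2  S4 
   S2   S3  S4 
 * S3   S3  S3 
   S4   S4  S4 
(> = start, * = accepting)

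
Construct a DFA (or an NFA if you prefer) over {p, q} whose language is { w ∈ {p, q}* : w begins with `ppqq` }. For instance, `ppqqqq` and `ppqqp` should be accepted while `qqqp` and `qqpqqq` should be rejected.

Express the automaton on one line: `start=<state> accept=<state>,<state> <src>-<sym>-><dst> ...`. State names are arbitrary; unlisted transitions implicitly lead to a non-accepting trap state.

start=s0 accept=s4 s0-p->s1 s0-q->s5 s1-p->s2 s1-q->s5 s2-p->s5 s2-q->s3 s3-p->s5 s3-q->s4 s4-p->s4 s4-q->s4 s5-p->s5 s5-q->s5

Check the first 4 symbols one by one: s0 through s3 record how many have matched `ppqq` so far; any wrong symbol goes to the dead state s5. After all 4 match we enter the accepting sink s4.
A 6-state machine:
        p   q  
>  s0   s1  s5 
   s1   s2  s5 
   s2   s5  s3 
   s3   s5  s4 
 * s4   s4  s4 
   s5   s5  s5 
(> = start, * = accepting)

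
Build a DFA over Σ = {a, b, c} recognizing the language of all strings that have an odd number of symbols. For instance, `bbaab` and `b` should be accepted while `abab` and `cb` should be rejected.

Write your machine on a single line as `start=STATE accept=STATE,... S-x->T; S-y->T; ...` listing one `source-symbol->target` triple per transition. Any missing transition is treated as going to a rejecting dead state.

start=s0; accept=s1; s0-a->s1; s0-b->s1; s0-c->s1; s1-a->s0; s1-b->s0; s1-c->s0

Count input length modulo 2: every symbol advances one step around the cycle s0 → s1 → s0. Accept at s1.
        a   b   c  
>  s0   s1  s1  s1 
 * s1   s0  s0  s0 
(> = start, * = accepting)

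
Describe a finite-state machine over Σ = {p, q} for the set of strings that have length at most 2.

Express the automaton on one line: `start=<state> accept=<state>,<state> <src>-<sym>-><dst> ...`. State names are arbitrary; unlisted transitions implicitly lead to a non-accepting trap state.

Count input length up to 3: every symbol moves from s0 toward s3, which means 'more than 2' and absorbs. Accept from {s0, s1, s2}.
A 4-state machine:
        p   q  
>* s0   s1  s1 
 * s1   s2  s2 
 * s2   s3  s3 
   s3   s3  s3 
(> = start, * = accepting)

start=s0 accept=s0,s1,s2 s0-p->s1 s0-q->s1 s1-p->s2 s1-q->s2 s2-p->s3 s2-q->s3 s3-p->s3 s3-q->s3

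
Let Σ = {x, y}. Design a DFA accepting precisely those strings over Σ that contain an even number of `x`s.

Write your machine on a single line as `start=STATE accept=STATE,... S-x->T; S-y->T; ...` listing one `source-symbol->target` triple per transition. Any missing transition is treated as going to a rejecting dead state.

start=s0; accept=s0; s0-x->s1; s0-y->s0; s1-x->s0; s1-y->s1

The only thing that matters is how many `x`s have appeared, reduced mod 2. Use one state per residue: s0 for 0, …, s1 for 1. Reading `x` moves to the next residue; anything else stays put. s0 is accepting.
        x   y  
>* s0   s1  s0 
   s1   s0  s1 
(> = start, * = accepting)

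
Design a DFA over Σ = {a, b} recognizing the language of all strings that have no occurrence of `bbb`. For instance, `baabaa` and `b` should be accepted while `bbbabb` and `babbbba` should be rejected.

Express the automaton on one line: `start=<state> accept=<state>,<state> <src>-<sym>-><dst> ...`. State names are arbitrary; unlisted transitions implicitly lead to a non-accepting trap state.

start=q0 accept=q0,q1,q2 q0-a->q0 q0-b->q1 q1-a->q0 q1-b->q2 q2-a->q0 q2-b->q3 q3-a->q3 q3-b->q3

Track partial matches of the forbidden pattern `bbb`. State q3 is a dead state reached once `bbb` has occurred; every other state accepts. q0 means no part of `bbb` is currently matched.
A 4-state machine:
        a   b  
>* q0   q0  q1 
 * q1   q0  q2 
 * q2   q0  q3 
   q3   q3  q3 
(> = start, * = accepting)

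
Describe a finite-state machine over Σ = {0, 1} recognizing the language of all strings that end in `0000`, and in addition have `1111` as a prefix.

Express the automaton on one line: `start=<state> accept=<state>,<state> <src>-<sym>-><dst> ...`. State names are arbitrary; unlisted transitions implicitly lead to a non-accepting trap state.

Handle the two conditions separately and then intersect. One (5 states) tracks how much of the suffix `0000` has currently been matched; the other (6 states) tracks whether the input so far still matches the prefix `1111`. Each combined state is a pair, one component from each; accept when both components accept. Equivalent product states are then merged.
With 10 states:
        0   1  
>  S0   S1  S2 
   S1   S1  S1 
   S2   S1  S3 
   S3   S1  S4 
   S4   S1  S5 
   S5   S6  S5 
   S6   S7  S5 
   S7   S8  S5 
   S8   S9  S5 
 * S9   S9  S5 
(> = start, * = accepting)

start=S0 accept=S9 S0-0->S1 S0-1->S2 S1-0->S1 S1-1->S1 S2-0->S1 S2-1->S3 S3-0->S1 S3-1->S4 S4-0->S1 S4-1->S5 S5-0->S6 S5-1->S5 S6-0->S7 S6-1->S5 S7-0->S8 S7-1->S5 S8-0->S9 S8-1->S5 S9-0->S9 S9-1->S5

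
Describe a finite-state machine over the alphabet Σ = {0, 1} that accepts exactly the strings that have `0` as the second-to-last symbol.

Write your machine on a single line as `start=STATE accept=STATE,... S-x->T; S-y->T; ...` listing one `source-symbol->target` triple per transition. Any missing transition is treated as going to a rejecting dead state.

Because acceptance depends on a position counted from the end, the machine has to buffer the most recent 2 symbols. Make each state the string of the last up-to-2 symbols read; on input `x` shift the window left and append `x`. Accept when the buffered window has length 2 and begins with `0`.
A 7-state machine:
        0   1  
>  q0   q1  q2 
   q1   q3  q4 
   q2   q5  q6 
 * q3   q3  q4 
 * q4   q5  q6 
   q5   q3  q4 
   q6   q5  q6 
(> = start, * = accepting)

start=q0; accept=q3,q4; q0-0->q1; q0-1->q2; q1-0->q3; q1-1->q4; q2-0->q5; q2-1->q6; q3-0->q3; q3-1->q4; q4-0->q5; q4-1->q6; q5-0->q3; q5-1->q4; q6-0->q5; q6-1->q6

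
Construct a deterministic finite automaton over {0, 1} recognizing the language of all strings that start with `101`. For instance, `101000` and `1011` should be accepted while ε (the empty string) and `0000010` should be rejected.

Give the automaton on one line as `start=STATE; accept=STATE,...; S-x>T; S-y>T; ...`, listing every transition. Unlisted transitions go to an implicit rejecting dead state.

start=q0; accept=q3; q0-0>q4; q0-1>q1; q1-0>q2; q1-1>q4; q2-0>q4; q2-1>q3; q3-0>q3; q3-1>q3; q4-0>q4; q4-1>q4

Check the first 3 symbols one by one: q0 through q2 record how many have matched `101` so far; any wrong symbol goes to the dead state q4. After all 3 match we enter the accepting sink q3.
A 5-state machine:
        0   1  
>  q0   q4  q1 
   q1   q2  q4 
   q2   q4  q3 
 * q3   q3  q3 
   q4   q4  q4 
(> = start, * = accepting)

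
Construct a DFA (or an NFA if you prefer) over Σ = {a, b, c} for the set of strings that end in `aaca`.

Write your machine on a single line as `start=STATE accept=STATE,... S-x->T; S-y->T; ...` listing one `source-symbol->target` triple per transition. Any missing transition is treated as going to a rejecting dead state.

Remember how much of `aaca` the current input suffix matches. State S0 means no match yet; S1 means the last symbol is `a`; S2 means the last 2 symbols are `aa`; S3 means the last 3 symbols are `aac`; S4 means the last 4 symbols are `aaca`. Only S4 accepts. On a mismatch, fall back to the longest proper suffix that is still a prefix of `aaca`.
5 states suffice.
        a   b   c  
>  S0   S1  S0  S0 
   S1   S2  S0  S0 
   S2   S2  S0  S3 
   S3   S4  S0  S0 
 * S4   S2  S0  S0 
(> = start, * = accepting)

start=S0; accept=S4; S0-a->S1; S0-b->S0; S0-c->S0; S1-a->S2; S1-b->S0; S1-c->S0; S2-a->S2; S2-b->S0; S2-c->S3; S3-a->S4; S3-b->S0; S3-c->S0; S4-a->S2; S4-b->S0; S4-c->S0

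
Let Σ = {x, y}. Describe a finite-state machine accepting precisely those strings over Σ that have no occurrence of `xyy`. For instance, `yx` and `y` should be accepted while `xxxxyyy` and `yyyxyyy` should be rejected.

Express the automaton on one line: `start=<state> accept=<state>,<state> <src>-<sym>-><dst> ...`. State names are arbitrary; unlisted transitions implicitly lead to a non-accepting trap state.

Track partial matches of the forbidden pattern `xyy`. State S3 is a dead state reached once `xyy` has occurred; every other state accepts. S0 means no part of `xyy` is currently matched.
4 states suffice.
        x   y  
>* S0   S1  S0 
 * S1   S1  S2 
 * S2   S1  S3 
   S3   S3  S3 
(> = start, * = accepting)

start=S0 accept=S0,S1,S2 S0-x->S1 S0-y->S0 S1-x->S1 S1-y->S2 S2-x->S1 S2-y->S3 S3-x->S3 S3-y->S3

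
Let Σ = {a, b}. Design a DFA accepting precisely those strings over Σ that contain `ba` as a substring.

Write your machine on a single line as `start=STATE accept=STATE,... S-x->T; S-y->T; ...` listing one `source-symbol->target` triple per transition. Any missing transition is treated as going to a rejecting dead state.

start=q0; accept=q2; q0-a->q0; q0-b->q1; q1-a->q2; q1-b->q1; q2-a->q2; q2-b->q2

Track how much of `ba` has been matched so far: state q0 is no progress, q2 is the absorbing accept state reached once `ba` has occurred. Intermediate states record partial matches; on a mismatch, fall back to the longest reusable overlap.
With 3 states:
        a   b  
>  q0   q0  q1 
   q1   q2  q1 
 * q2   q2  q2 
(> = start, * = accepting)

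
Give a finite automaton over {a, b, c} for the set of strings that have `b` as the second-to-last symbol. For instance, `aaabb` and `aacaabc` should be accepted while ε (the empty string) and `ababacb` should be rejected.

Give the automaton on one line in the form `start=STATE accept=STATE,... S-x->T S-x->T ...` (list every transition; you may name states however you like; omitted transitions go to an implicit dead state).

A DFA must remember the last 2 symbols (since which symbol is second-to-last isn't known until the input ends). Use one state per possible window of the last ≤2 symbols; accept from those whose window starts with `b`.
With 13 states:
          a    b    c  
>  s0     s1   s2   s3 
   s1     s4   s5   s6 
   s2     s7   s8   s9 
   s3    s10  s11  s12 
   s4     s4   s5   s6 
   s5     s7   s8   s9 
   s6    s10  s11  s12 
 * s7     s4   s5   s6 
 * s8     s7   s8   s9 
 * s9    s10  s11  s12 
   s10    s4   s5   s6 
   s11    s7   s8   s9 
   s12   s10  s11  s12 
(> = start, * = accepting)

start=s0 accept=s7,s8,s9 s0-a->s1 s0-b->s2 s0-c->s3 s1-a->s4 s1-b->s5 s1-c->s6 s2-a->s7 s2-b->s8 s2-c->s9 s3-a->s10 s3-b->s11 s3-c->s12 s4-a->s4 s4-b->s5 s4-c->s6 s5-a->s7 s5-b->s8 s5-c->s9 s6-a->s10 s6-b->s11 s6-c->s12 s7-a->s4 s7-b->s5 s7-c->s6 s8-a->s7 s8-b->s8 s8-c->s9 s9-a->s10 s9-b->s11 s9-c->s12 s10-a->s4 s10-b->s5 s10-c->s6 s11-a->s7 s11-b->s8 s11-c->s9 s12-a->s10 s12-b->s11 s12-c->s12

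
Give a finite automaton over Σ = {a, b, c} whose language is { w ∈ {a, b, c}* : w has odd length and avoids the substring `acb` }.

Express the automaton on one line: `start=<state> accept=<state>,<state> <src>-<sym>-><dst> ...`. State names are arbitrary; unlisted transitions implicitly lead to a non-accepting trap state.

Build one automaton per condition and run them in lockstep. The first has 2 states tracking the input length modulo 2; the second has 4 states tracking partial matches of the forbidden pattern `acb`. A product state is a pair (one from each), accepting exactly when both do.
8 states suffice.
        a   b   c  
>  q0   q1  q2  q2 
 * q1   q3  q0  q4 
 * q2   q3  q0  q0 
   q3   q1  q2  q5 
   q4   q1  q6  q2 
 * q5   q3  q7  q0 
   q6   q7  q7  q7 
   q7   q6  q6  q6 
(> = start, * = accepting)

start=q0 accept=q1,q2,q5 q0-a->q1 q0-b->q2 q0-c->q2 q1-a->q3 q1-b->q0 q1-c->q4 q2-a->q3 q2-b->q0 q2-c->q0 q3-a->q1 q3-b->q2 q3-c->q5 q4-a->q1 q4-b->q6 q4-c->q2 q5-a->q3 q5-b->q7 q5-c->q0 q6-a->q7 q6-b->q7 q6-c->q7 q7-a->q6 q7-b->q6 q7-c->q6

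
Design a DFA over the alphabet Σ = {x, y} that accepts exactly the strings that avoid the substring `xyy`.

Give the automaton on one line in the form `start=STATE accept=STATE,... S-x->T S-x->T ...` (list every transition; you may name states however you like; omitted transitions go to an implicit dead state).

start=A accept=A,B,C A-x->B A-y->A B-x->B B-y->C C-x->B C-y->D D-x->D D-y->D

Track partial matches of the forbidden pattern `xyy`. State D is a dead state reached once `xyy` has occurred; every other state accepts. A means no part of `xyy` is currently matched.
4 states suffice.
       x  y 
>* A   B  A 
 * B   B  C 
 * C   B  D 
   D   D  D 
(> = start, * = accepting)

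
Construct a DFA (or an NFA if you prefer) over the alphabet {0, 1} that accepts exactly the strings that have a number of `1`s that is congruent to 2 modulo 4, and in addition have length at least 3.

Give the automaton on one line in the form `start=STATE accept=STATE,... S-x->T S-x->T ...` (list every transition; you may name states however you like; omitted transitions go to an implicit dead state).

start=s0 accept=s5 s0-0->s1 s0-1->s2 s1-0->s1 s1-1->s3 s2-0->s3 s2-1->s4 s3-0->s3 s3-1->s5 s4-0->s5 s4-1->s6 s5-0->s5 s5-1->s6 s6-0->s6 s6-1->s1

Handle the two conditions separately and then intersect. The first has 4 states tracking the count of `1`s modulo 4; the second has 5 states tracking the input length, saturating at 4. A product state is a pair (one from each), accepting exactly when both do. Equivalent product states are then merged.
A 7-state machine:
        0   1  
>  s0   s1  s2 
   s1   s1  s3 
   s2   s3  s4 
   s3   s3  s5 
   s4   s5  s6 
 * s5   s5  s6 
   s6   s6  s1 
(> = start, * = accepting)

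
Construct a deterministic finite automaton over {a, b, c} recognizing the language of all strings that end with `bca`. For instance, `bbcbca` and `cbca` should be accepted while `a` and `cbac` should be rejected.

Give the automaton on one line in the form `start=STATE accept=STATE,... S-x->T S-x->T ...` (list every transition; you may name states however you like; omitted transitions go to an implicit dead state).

start=q0 accept=q3 q0-a->q0 q0-b->q1 q0-c->q0 q1-a->q0 q1-b->q1 q1-c->q2 q2-a->q3 q2-b->q1 q2-c->q0 q3-a->q0 q3-b->q1 q3-c->q0

Let each state record the length of the longest suffix of the input read so far that is also a prefix of `bca`. q1 means the last symbol is `b`; q2 means the last 2 symbols are `bc`; q3 means the last 3 symbols are `bca`. Accept only at q3, where the string currently ends in `bca`.
4 states suffice.
        a   b   c  
>  q0   q0  q1  q0 
   q1   q0  q1  q2 
   q2   q3  q1  q0 
 * q3   q0  q1  q0 
(> = start, * = accepting)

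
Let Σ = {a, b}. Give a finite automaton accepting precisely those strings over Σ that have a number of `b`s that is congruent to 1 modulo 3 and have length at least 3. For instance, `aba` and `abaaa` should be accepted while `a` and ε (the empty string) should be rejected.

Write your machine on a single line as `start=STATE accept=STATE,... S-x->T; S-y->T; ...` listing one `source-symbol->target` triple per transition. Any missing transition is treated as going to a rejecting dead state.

start=q0; accept=q6; q0-a->q1; q0-b->q2; q1-a->q3; q1-b->q4; q2-a->q4; q2-b->q5; q3-a->q3; q3-b->q6; q4-a->q6; q4-b->q5; q5-a->q5; q5-b->q3; q6-a->q6; q6-b->q5

Handle the two conditions separately and then intersect. One (3 states) tracks the count of `b`s modulo 3; the other (5 states) tracks the input length, saturating at 4. Each combined state is a pair, one component from each; accept when both components accept. Minimizing collapses redundant product states.
        a   b  
>  q0   q1  q2 
   q1   q3  q4 
   q2   q4  q5 
   q3   q3  q6 
   q4   q6  q5 
   q5   q5  q3 
 * q6   q6  q5 
(> = start, * = accepting)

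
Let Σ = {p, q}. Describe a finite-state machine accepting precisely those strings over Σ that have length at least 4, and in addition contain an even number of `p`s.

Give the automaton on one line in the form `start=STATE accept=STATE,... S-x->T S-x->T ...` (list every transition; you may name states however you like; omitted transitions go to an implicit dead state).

Handle the two conditions separately and then intersect. The first has 6 states tracking the input length, saturating at 5; the second has 2 states tracking the count of `p`s modulo 2. A product state is a pair (one from each), accepting exactly when both do. Minimizing collapses redundant product states.
With 8 states:
       p  q 
>  A   B  C 
   B   D  E 
   C   E  D 
   D   F  G 
   E   G  F 
   F   H  F 
   G   F  H 
 * H   F  H 
(> = start, * = accepting)

start=A accept=H A-p->B A-q->C B-p->D B-q->E C-p->E C-q->D D-p->F D-q->G E-p->G E-q->F F-p->H F-q->F G-p->F G-q->H H-p->F H-q->H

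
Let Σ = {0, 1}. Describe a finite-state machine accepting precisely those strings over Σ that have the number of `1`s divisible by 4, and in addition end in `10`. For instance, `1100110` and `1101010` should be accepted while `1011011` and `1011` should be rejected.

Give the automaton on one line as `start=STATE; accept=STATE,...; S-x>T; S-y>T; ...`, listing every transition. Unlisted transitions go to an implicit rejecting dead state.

Handle the two conditions separately and then intersect. One (4 states) tracks the count of `1`s modulo 4; the other (3 states) tracks how much of the suffix `10` has currently been matched. Each combined state is a pair, one component from each; accept when both components accept. After merging equivalent states the machine shrinks.
6 states suffice.
        0   1  
>  q0   q0  q1 
   q1   q1  q2 
   q2   q2  q3 
   q3   q3  q4 
   q4   q5  q1 
 * q5   q0  q1 
(> = start, * = accepting)

start=q0; accept=q5; q0-0>q0; q0-1>q1; q1-0>q1; q1-1>q2; q2-0>q2; q2-1>q3; q3-0>q3; q3-1>q4; q4-0>q5; q4-1>q1; q5-0>q0; q5-1>q1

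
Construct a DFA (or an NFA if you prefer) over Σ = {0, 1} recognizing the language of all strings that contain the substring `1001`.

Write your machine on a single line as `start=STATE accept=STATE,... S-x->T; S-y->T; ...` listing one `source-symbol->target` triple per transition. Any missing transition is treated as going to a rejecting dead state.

start=s0; accept=s4; s0-0->s0; s0-1->s1; s1-0->s2; s1-1->s1; s2-0->s3; s2-1->s1; s3-0->s0; s3-1->s4; s4-0->s4; s4-1->s4

States s0..s3 record the length of the longest prefix of `1001` that matches the current input suffix. Reaching s4 means `1001` has been seen, and we stay there forever. Accept from s4.
        0   1  
>  s0   s0  s1 
   s1   s2  s1 
   s2   s3  s1 
   s3   s0  s4 
 * s4   s4  s4 
(> = start, * = accepting)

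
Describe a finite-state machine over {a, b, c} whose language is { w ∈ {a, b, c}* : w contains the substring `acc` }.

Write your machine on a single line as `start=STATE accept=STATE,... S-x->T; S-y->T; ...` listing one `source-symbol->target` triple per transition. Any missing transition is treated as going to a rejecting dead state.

States S0..S2 record the length of the longest prefix of `acc` that matches the current input suffix. Reaching S3 means `acc` has been seen, and we stay there forever. Accept from S3.
A 4-state machine:
        a   b   c  
>  S0   S1  S0  S0 
   S1   S1  S0  S2 
   S2   S1  S0  S3 
 * S3   S3  S3  S3 
(> = start, * = accepting)

start=S0; accept=S3; S0-a->S1; S0-b->S0; S0-c->S0; S1-a->S1; S1-b->S0; S1-c->S2; S2-a->S1; S2-b->S0; S2-c->S3; S3-a->S3; S3-b->S3; S3-c->S3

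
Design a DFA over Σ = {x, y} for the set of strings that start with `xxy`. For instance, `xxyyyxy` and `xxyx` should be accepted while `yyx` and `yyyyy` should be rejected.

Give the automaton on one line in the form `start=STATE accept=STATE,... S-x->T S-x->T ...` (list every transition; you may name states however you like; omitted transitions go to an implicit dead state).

Walk along `xxy` while the input agrees: from q0 take `x` to q1, and so on. Any deviation drops to the rejecting sink q4. Once q3 is reached the prefix is confirmed and every continuation is accepted.
5 states suffice.
        x   y  
>  q0   q1  q4 
   q1   q2  q4 
   q2   q4  q3 
 * q3   q3  q3 
   q4   q4  q4 
(> = start, * = accepting)

start=q0 accept=q3 q0-x->q1 q0-y->q4 q1-x->q2 q1-y->q4 q2-x->q4 q2-y->q3 q3-x->q3 q3-y->q3 q4-x->q4 q4-y->q4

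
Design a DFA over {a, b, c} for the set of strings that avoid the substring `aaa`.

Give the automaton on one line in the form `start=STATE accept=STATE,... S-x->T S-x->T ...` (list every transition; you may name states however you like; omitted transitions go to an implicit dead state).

Track partial matches of the forbidden pattern `aaa`. State s3 is a dead state reached once `aaa` has occurred; every other state accepts. s0 means no part of `aaa` is currently matched.
With 4 states:
        a   b   c  
>* s0   s1  s0  s0 
 * s1   s2  s0  s0 
 * s2   s3  s0  s0 
   s3   s3  s3  s3 
(> = start, * = accepting)

start=s0 accept=s0,s1,s2 s0-a->s1 s0-b->s0 s0-c->s0 s1-a->s2 s1-b->s0 s1-c->s0 s2-a->s3 s2-b->s0 s2-c->s0 s3-a->s3 s3-b->s3 s3-c->s3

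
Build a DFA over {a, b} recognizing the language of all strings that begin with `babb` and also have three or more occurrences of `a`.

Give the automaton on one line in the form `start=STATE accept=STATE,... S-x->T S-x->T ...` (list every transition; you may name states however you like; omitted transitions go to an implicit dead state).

start=s0 accept=s7 s0-a->s1 s0-b->s2 s1-a->s1 s1-b->s1 s2-a->s3 s2-b->s1 s3-a->s1 s3-b->s4 s4-a->s1 s4-b->s5 s5-a->s6 s5-b->s5 s6-a->s7 s6-b->s6 s7-a->s7 s7-b->s7

Run two small machines in parallel and take their product. One (6 states) tracks whether the input so far still matches the prefix `babb`; the other (5 states) tracks the count of `a`s, saturating at 4. Each combined state is a pair, one component from each; accept when both components accept. Equivalent product states are then merged.
With 8 states:
        a   b  
>  s0   s1  s2 
   s1   s1  s1 
   s2   s3  s1 
   s3   s1  s4 
   s4   s1  s5 
   s5   s6  s5 
   s6   s7  s6 
 * s7   s7  s7 
(> = start, * = accepting)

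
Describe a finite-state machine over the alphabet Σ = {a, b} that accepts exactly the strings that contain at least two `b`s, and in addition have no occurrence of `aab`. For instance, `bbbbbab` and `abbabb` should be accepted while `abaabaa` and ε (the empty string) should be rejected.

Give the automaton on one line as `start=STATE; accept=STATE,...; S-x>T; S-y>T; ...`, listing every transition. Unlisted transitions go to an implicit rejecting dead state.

start=q0; accept=q5,q6,q7; q0-a>q1; q0-b>q2; q1-a>q3; q1-b>q2; q2-a>q4; q2-b>q5; q3-a>q3; q3-b>q3; q4-a>q3; q4-b>q5; q5-a>q6; q5-b>q5; q6-a>q7; q6-b>q5; q7-a>q7; q7-b>q3

Run two small machines in parallel and take their product. The first has 4 states tracking the count of `b`s, saturating at 3; the second has 4 states tracking partial matches of the forbidden pattern `aab`. A product state is a pair (one from each), accepting exactly when both do. Equivalent product states are then merged.
An 8-state machine:
        a   b  
>  q0   q1  q2 
   q1   q3  q2 
   q2   q4  q5 
   q3   q3  q3 
   q4   q3  q5 
 * q5   q6  q5 
 * q6   q7  q5 
 * q7   q7  q3 
(> = start, * = accepting)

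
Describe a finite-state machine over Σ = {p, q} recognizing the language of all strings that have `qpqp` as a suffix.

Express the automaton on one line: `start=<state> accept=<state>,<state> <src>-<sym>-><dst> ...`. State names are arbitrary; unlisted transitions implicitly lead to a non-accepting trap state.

start=A accept=E A-p->A A-q->B B-p->C B-q->B C-p->A C-q->D D-p->E D-q->B E-p->A E-q->D

Remember how much of `qpqp` the current input suffix matches. State A means no match yet; B means the last symbol is `q`; C means the last 2 symbols are `qp`; D means the last 3 symbols are `qpq`; E means the last 4 symbols are `qpqp`. Only E accepts. On a mismatch, fall back to the longest proper suffix that is still a prefix of `qpqp`.
5 states suffice.
       p  q 
>  A   A  B 
   B   C  B 
   C   A  D 
   D   E  B 
 * E   A  D 
(> = start, * = accepting)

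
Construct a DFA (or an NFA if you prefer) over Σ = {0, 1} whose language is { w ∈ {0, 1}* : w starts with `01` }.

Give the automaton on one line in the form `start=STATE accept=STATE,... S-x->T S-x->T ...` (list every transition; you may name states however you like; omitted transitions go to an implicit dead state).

start=A accept=C A-0->B A-1->D B-0->D B-1->C C-0->C C-1->C D-0->D D-1->D

Check the first 2 symbols one by one: A through B record how many have matched `01` so far; any wrong symbol goes to the dead state D. After all 2 match we enter the accepting sink C.
4 states suffice.
       0  1 
>  A   B  D 
   B   D  C 
 * C   C  C 
   D   D  D 
(> = start, * = accepting)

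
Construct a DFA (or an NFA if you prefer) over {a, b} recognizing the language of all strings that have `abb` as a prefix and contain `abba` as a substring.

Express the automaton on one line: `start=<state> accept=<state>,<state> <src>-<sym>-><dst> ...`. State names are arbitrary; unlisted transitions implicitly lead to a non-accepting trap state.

Run two small machines in parallel and take their product. The first has 5 states tracking whether the input so far still matches the prefix `abb`; the second has 5 states tracking whether and how much of `abba` has been seen. A product state is a pair (one from each), accepting exactly when both do.
A 13-state machine:
          a    b  
>  S0     S1   S2 
   S1     S3   S4 
   S2     S3   S2 
   S3     S3   S5 
   S4     S3   S6 
   S5     S3   S7 
   S6     S8   S9 
   S7    S10   S2 
 * S8     S8   S8 
   S9    S11   S9 
   S10   S10  S10 
   S11   S11  S12 
   S12   S11   S6 
(> = start, * = accepting)

start=S0 accept=S8 S0-a->S1 S0-b->S2 S1-a->S3 S1-b->S4 S2-a->S3 S2-b->S2 S3-a->S3 S3-b->S5 S4-a->S3 S4-b->S6 S5-a->S3 S5-b->S7 S6-a->S8 S6-b->S9 S7-a->S10 S7-b->S2 S8-a->S8 S8-b->S8 S9-a->S11 S9-b->S9 S10-a->S10 S10-b->S10 S11-a->S11 S11-b->S12 S12-a->S11 S12-b->S6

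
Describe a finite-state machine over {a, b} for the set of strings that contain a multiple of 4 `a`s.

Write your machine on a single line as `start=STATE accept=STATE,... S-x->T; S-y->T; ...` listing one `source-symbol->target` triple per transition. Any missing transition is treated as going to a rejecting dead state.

The only thing that matters is how many `a`s have appeared, reduced mod 4. Use one state per residue: s0 for 0, …, s3 for 3. Reading `a` moves to the next residue; anything else stays put. s0 is accepting.
4 states suffice.
        a   b  
>* s0   s1  s0 
   s1   s2  s1 
   s2   s3  s2 
   s3   s0  s3 
(> = start, * = accepting)

start=s0; accept=s0; s0-a->s1; s0-b->s0; s1-a->s2; s1-b->s1; s2-a->s3; s2-b->s2; s3-a->s0; s3-b->s3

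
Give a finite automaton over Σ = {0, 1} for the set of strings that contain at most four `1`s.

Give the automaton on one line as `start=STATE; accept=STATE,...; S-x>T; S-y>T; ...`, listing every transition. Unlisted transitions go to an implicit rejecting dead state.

Count `1`s, saturating at 5: states A through E mean 0 through 4 `1`s seen; F means more than 4. Each `1` increments (capped at F); other symbols loop. Accept from {A, B, C, D, E}.
       0  1 
>* A   A  B 
 * B   B  C 
 * C   C  D 
 * D   D  E 
 * E   E  F 
   F   F  F 
(> = start, * = accepting)

start=A; accept=A,B,C,D,E; A-0>A; A-1>B; B-0>B; B-1>C; C-0>C; C-1>D; D-0>D; D-1>E; E-0>E; E-1>F; F-0>F; F-1>F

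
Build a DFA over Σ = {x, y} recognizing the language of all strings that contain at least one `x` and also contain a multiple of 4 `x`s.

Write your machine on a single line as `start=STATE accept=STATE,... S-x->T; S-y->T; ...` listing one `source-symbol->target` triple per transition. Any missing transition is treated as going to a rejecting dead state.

Handle the two conditions separately and then intersect. The first has 3 states tracking the count of `x`s, saturating at 2; the second has 4 states tracking the count of `x`s modulo 4. A product state is a pair (one from each), accepting exactly when both do. After merging equivalent states the machine shrinks.
5 states suffice.
        x   y  
>  q0   q1  q0 
   q1   q2  q1 
   q2   q3  q2 
   q3   q4  q3 
 * q4   q1  q4 
(> = start, * = accepting)

start=q0; accept=q4; q0-x->q1; q0-y->q0; q1-x->q2; q1-y->q1; q2-x->q3; q2-y->q2; q3-x->q4; q3-y->q3; q4-x->q1; q4-y->q4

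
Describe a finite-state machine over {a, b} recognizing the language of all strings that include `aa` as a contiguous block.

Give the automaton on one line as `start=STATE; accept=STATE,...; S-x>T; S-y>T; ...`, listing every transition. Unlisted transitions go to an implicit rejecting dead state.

States q0..q1 record the length of the longest prefix of `aa` that matches the current input suffix. Reaching q2 means `aa` has been seen, and we stay there forever. Accept from q2.
With 3 states:
        a   b  
>  q0   q1  q0 
   q1   q2  q0 
 * q2   q2  q2 
(> = start, * = accepting)

start=q0; accept=q2; q0-a>q1; q0-b>q0; q1-a>q2; q1-b>q0; q2-a>q2; q2-b>q2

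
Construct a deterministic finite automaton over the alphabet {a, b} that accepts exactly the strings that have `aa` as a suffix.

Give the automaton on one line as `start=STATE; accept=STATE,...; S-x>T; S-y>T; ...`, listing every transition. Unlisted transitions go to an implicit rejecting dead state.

Remember how much of `aa` the current input suffix matches. State q0 means no match yet; q1 means the last symbol is `a`; q2 means the last 2 symbols are `aa`. Only q2 accepts. On a mismatch, fall back to the longest proper suffix that is still a prefix of `aa`.
With 3 states:
        a   b  
>  q0   q1  q0 
   q1   q2  q0 
 * q2   q2  q0 
(> = start, * = accepting)

start=q0; accept=q2; q0-a>q1; q0-b>q0; q1-a>q2; q1-b>q0; q2-a>q2; q2-b>q0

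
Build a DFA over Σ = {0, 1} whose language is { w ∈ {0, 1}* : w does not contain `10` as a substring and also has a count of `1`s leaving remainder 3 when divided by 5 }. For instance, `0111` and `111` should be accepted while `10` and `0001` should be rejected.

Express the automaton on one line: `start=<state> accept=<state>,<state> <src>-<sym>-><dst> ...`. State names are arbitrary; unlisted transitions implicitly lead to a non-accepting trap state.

start=S0 accept=S5 S0-0->S0 S0-1->S1 S1-0->S2 S1-1->S3 S2-0->S2 S2-1->S4 S3-0->S4 S3-1->S5 S4-0->S4 S4-1->S6 S5-0->S6 S5-1->S7 S6-0->S6 S6-1->S8 S7-0->S8 S7-1->S9 S8-0->S8 S8-1->S10 S9-0->S10 S9-1->S1 S10-0->S10 S10-1->S2

Run two small machines in parallel and take their product. The first has 3 states tracking partial matches of the forbidden pattern `10`; the second has 5 states tracking the count of `1`s modulo 5. A product state is a pair (one from each), accepting exactly when both do.
With 11 states:
          0    1  
>  S0     S0   S1 
   S1     S2   S3 
   S2     S2   S4 
   S3     S4   S5 
   S4     S4   S6 
 * S5     S6   S7 
   S6     S6   S8 
   S7     S8   S9 
   S8     S8  S10 
   S9    S10   S1 
   S10   S10   S2 
(> = start, * = accepting)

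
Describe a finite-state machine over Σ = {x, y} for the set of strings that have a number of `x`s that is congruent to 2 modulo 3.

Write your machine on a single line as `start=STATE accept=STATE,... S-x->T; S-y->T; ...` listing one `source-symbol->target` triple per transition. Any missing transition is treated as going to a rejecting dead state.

Keep the running count of `x`s modulo 3: each `x` advances along the cycle q0 → q1 → q2 → q0 while other symbols loop. Accept at q2.
A 3-state machine:
        x   y  
>  q0   q1  q0 
   q1   q2  q1 
 * q2   q0  q2 
(> = start, * = accepting)

start=q0; accept=q2; q0-x->q1; q0-y->q0; q1-x->q2; q1-y->q1; q2-x->q0; q2-y->q2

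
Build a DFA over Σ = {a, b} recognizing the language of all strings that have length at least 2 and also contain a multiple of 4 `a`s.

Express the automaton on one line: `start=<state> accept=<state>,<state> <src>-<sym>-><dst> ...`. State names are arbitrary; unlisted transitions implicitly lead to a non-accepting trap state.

start=q0 accept=q5,q9 q0-a->q1 q0-b->q2 q1-a->q3 q1-b->q4 q2-a->q4 q2-b->q5 q3-a->q6 q3-b->q7 q4-a->q7 q4-b->q8 q5-a->q8 q5-b->q9 q6-a->q9 q6-b->q6 q7-a->q6 q7-b->q7 q8-a->q7 q8-b->q8 q9-a->q8 q9-b->q9

Handle the two conditions separately and then intersect. The first has 4 states tracking the input length, saturating at 3; the second has 4 states tracking the count of `a`s modulo 4. A product state is a pair (one from each), accepting exactly when both do.
With 10 states:
        a   b  
>  q0   q1  q2 
   q1   q3  q4 
   q2   q4  q5 
   q3   q6  q7 
   q4   q7  q8 
 * q5   q8  q9 
   q6   q9  q6 
   q7   q6  q7 
   q8   q7  q8 
 * q9   q8  q9 
(> = start, * = accepting)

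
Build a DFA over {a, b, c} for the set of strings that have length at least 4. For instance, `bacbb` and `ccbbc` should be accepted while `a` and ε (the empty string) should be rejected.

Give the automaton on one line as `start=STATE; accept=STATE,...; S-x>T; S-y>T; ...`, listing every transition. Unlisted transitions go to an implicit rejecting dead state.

We only need to distinguish lengths 0, 1, …, 4, and '>4'. Chain s0 → s1 → s2 → s3 → s4 → s5 on every symbol, with s5 looping. Accepting states: {s4, s5}.
        a   b   c  
>  s0   s1  s1  s1 
   s1   s2  s2  s2 
   s2   s3  s3  s3 
   s3   s4  s4  s4 
 * s4   s5  s5  s5 
 * s5   s5  s5  s5 
(> = start, * = accepting)

start=s0; accept=s4,s5; s0-a>s1; s0-b>s1; s0-c>s1; s1-a>s2; s1-b>s2; s1-c>s2; s2-a>s3; s2-b>s3; s2-c>s3; s3-a>s4; s3-b>s4; s3-c>s4; s4-a>s5; s4-b>s5; s4-c>s5; s5-a>s5; s5-b>s5; s5-c>s5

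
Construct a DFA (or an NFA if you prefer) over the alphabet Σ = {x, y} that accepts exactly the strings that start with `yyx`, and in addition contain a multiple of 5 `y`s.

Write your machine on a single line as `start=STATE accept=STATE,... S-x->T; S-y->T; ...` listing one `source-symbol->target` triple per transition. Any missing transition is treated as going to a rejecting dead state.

start=s0; accept=s7; s0-x->s1; s0-y->s2; s1-x->s1; s1-y->s1; s2-x->s1; s2-y->s3; s3-x->s4; s3-y->s1; s4-x->s4; s4-y->s5; s5-x->s5; s5-y->s6; s6-x->s6; s6-y->s7; s7-x->s7; s7-y->s8; s8-x->s8; s8-y->s4

Handle the two conditions separately and then intersect. The first has 5 states tracking whether the input so far still matches the prefix `yyx`; the second has 5 states tracking the count of `y`s modulo 5. A product state is a pair (one from each), accepting exactly when both do. After merging equivalent states the machine shrinks.
        x   y  
>  s0   s1  s2 
   s1   s1  s1 
   s2   s1  s3 
   s3   s4  s1 
   s4   s4  s5 
   s5   s5  s6 
   s6   s6  s7 
 * s7   s7  s8 
   s8   s8  s4 
(> = start, * = accepting)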